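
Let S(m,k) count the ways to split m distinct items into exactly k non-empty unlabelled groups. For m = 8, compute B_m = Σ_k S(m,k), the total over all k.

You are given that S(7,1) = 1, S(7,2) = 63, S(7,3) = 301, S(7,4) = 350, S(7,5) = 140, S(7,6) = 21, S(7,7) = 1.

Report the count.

[8] T[8,1]:1*1+0=1 · T[8,2]:2*63+1=127 · T[8,3]:3*301+63=966 · T[8,4]:4*350+301=1701 · T[8,5]:5*140+350=1050 · T[8,6]:6*21+140=266 · T[8,7]:7*1+21=28 · T[8,8]:8*0+1=1
B_8 = ΣS(8,k) = 1+127+966+1701+1050+266+28+1 = 4140

4140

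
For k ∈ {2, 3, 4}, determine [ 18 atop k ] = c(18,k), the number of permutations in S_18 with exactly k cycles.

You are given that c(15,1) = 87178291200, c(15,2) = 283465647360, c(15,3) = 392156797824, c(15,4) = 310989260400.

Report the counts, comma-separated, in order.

1223405590579200, 1821602444624640, 1583313975727488

r16: T_16,1=15×87178291200+0=1307674368000; T_16,2=15×283465647360+87178291200=4339163001600; T_16,3=15×392156797824+283465647360=6165817614720; T_16,4=15×310989260400+392156797824=5056995703824
r17: T_17,1=16×1307674368000+0=20922789888000; T_17,2=16×4339163001600+1307674368000=70734282393600; T_17,3=16×6165817614720+4339163001600=102992244837120; T_17,4=16×5056995703824+6165817614720=87077748875904
r18: T_18,2=17×70734282393600+20922789888000=1223405590579200; T_18,3=17×102992244837120+70734282393600=1821602444624640; T_18,4=17×87077748875904+102992244837120=1583313975727488
Read c(18,2) = 1223405590579200, c(18,3) = 1821602444624640, c(18,4) = 1583313975727488.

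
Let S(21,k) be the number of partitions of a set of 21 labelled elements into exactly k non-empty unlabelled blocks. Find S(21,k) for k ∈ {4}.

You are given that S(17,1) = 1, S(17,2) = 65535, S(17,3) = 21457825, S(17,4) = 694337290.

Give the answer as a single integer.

181509070050

[18] T[18,1]:1*1+0=1 · T[18,2]:2*65535+1=131071 · T[18,3]:3*21457825+65535=64439010 · T[18,4]:4*694337290+21457825=2798806985
[19] T[19,2]:2*131071+1=262143 · T[19,3]:3*64439010+131071=193448101 · T[19,4]:4*2798806985+64439010=11259666950
[20] T[20,3]:3*193448101+262143=580606446 · T[20,4]:4*11259666950+193448101=45232115901
[21] T[21,4]:4*45232115901+580606446=181509070050
Read S(21,4) = 181509070050.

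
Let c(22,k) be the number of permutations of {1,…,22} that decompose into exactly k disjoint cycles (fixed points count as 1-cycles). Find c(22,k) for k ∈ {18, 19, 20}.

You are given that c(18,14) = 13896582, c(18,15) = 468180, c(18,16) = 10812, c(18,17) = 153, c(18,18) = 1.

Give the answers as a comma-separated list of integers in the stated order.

79721796, 1689765, 25025

[19] T[19,15]:18*468180+13896582=22323822 · T[19,16]:18*10812+468180=662796 · T[19,17]:18*153+10812=13566 · T[19,18]:18*1+153=171 · T[19,19]:18*0+1=1
[20] T[20,16]:19*662796+22323822=34916946 · T[20,17]:19*13566+662796=920550 · T[20,18]:19*171+13566=16815 · T[20,19]:19*1+171=190 · T[20,20]:19*0+1=1
[21] T[21,17]:20*920550+34916946=53327946 · T[21,18]:20*16815+920550=1256850 · T[21,19]:20*190+16815=20615 · T[21,20]:20*1+190=210
[22] T[22,18]:21*1256850+53327946=79721796 · T[22,19]:21*20615+1256850=1689765 · T[22,20]:21*210+20615=25025
Read c(22,18) = 79721796, c(22,19) = 1689765, c(22,20) = 25025.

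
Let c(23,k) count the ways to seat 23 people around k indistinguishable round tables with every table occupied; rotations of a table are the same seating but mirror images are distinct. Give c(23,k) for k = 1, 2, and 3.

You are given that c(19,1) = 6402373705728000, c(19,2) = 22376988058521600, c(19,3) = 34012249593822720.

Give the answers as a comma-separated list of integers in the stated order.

1124000727777607680000, 4148476779335454720000, 6756146673770930688000

row 20: T[20][1]=19·6402373705728000+0=121645100408832000  T[20][2]=19·22376988058521600+6402373705728000=431565146817638400  T[20][3]=19·34012249593822720+22376988058521600=668609730341153280
row 21: T[21][1]=20·121645100408832000+0=2432902008176640000  T[21][2]=20·431565146817638400+121645100408832000=8752948036761600000  T[21][3]=20·668609730341153280+431565146817638400=13803759753640704000
row 22: T[22][1]=21·2432902008176640000+0=51090942171709440000  T[22][2]=21·8752948036761600000+2432902008176640000=186244810780170240000  T[22][3]=21·13803759753640704000+8752948036761600000=298631902863216384000
row 23: T[23][1]=22·51090942171709440000+0=1124000727777607680000  T[23][2]=22·186244810780170240000+51090942171709440000=4148476779335454720000  T[23][3]=22·298631902863216384000+186244810780170240000=6756146673770930688000
Read c(23,1) = 1124000727777607680000, c(23,2) = 4148476779335454720000, c(23,3) = 6756146673770930688000.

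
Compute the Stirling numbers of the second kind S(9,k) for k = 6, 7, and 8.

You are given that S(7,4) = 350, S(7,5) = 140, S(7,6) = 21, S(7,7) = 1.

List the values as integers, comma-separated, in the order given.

2646, 462, 36

[8] T[8,5]:5*140+350=1050 · T[8,6]:6*21+140=266 · T[8,7]:7*1+21=28 · T[8,8]:8*0+1=1
[9] T[9,6]:6*266+1050=2646 · T[9,7]:7*28+266=462 · T[9,8]:8*1+28=36
Read S(9,6) = 2646, S(9,7) = 462, S(9,8) = 36.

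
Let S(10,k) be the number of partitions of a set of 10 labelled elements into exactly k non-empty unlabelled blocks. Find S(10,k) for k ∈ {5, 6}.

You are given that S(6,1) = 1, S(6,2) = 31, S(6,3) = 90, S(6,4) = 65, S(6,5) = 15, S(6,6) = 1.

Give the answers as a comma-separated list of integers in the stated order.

42525, 22827

i=7: T(7,2)=1+2·31=63 | T(7,3)=31+3·90=301 | T(7,4)=90+4·65=350 | T(7,5)=65+5·15=140 | T(7,6)=15+6·1=21
i=8: T(8,3)=63+3·301=966 | T(8,4)=301+4·350=1701 | T(8,5)=350+5·140=1050 | T(8,6)=140+6·21=266
i=9: T(9,4)=966+4·1701=7770 | T(9,5)=1701+5·1050=6951 | T(9,6)=1050+6·266=2646
i=10: T(10,5)=7770+5·6951=42525 | T(10,6)=6951+6·2646=22827
Read S(10,5) = 42525, S(10,6) = 22827.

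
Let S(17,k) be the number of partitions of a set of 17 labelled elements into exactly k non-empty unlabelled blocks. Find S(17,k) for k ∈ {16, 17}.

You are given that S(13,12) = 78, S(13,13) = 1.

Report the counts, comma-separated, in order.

@14  (14,13):1·13+78→91, (14,14):0·14+1→1
@15  (15,14):1·14+91→105, (15,15):0·15+1→1
@16  (16,15):1·15+105→120, (16,16):0·16+1→1
@17  (17,16):1·16+120→136, (17,17):0·17+1→1
Read S(17,16) = 136, S(17,17) = 1.

136, 1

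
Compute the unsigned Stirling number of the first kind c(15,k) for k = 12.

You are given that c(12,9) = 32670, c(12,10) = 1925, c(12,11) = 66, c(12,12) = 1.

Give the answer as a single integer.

143325

r13: T_13,10=12×1925+32670=55770; T_13,11=12×66+1925=2717; T_13,12=12×1+66=78
r14: T_14,11=13×2717+55770=91091; T_14,12=13×78+2717=3731
r15: T_15,12=14×3731+91091=143325
Read c(15,12) = 143325.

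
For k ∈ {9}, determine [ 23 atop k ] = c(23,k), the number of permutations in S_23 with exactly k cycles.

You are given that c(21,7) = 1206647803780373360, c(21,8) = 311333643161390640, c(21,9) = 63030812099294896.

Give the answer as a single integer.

43714229649594412832

i=22: T(22,8)=1206647803780373360+21·311333643161390640=7744654310169576800 | T(22,9)=311333643161390640+21·63030812099294896=1634980697246583456
i=23: T(23,9)=7744654310169576800+22·1634980697246583456=43714229649594412832
Read c(23,9) = 43714229649594412832.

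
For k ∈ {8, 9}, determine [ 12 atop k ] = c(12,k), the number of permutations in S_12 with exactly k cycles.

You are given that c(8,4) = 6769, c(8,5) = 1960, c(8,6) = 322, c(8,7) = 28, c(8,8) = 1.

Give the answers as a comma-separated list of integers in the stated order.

357423, 32670

@9  (9,5):1960·8+6769→22449, (9,6):322·8+1960→4536, (9,7):28·8+322→546, (9,8):1·8+28→36, (9,9):0·8+1→1
@10  (10,6):4536·9+22449→63273, (10,7):546·9+4536→9450, (10,8):36·9+546→870, (10,9):1·9+36→45
@11  (11,7):9450·10+63273→157773, (11,8):870·10+9450→18150, (11,9):45·10+870→1320
@12  (12,8):18150·11+157773→357423, (12,9):1320·11+18150→32670
Read c(12,8) = 357423, c(12,9) = 32670.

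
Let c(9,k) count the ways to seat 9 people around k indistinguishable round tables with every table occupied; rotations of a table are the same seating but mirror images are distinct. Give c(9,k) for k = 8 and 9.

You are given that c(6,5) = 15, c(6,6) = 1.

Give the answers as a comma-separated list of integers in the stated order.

@7  (7,6):1·6+15→21, (7,7):0·6+1→1
@8  (8,7):1·7+21→28, (8,8):0·7+1→1
@9  (9,8):1·8+28→36, (9,9):0·8+1→1
Read c(9,8) = 36, c(9,9) = 1.

36, 1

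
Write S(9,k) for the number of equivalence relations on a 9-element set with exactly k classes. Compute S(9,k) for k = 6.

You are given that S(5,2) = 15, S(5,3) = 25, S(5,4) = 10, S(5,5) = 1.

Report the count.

row 6: T[6][3]=3·25+15=90  T[6][4]=4·10+25=65  T[6][5]=5·1+10=15  T[6][6]=6·0+1=1
row 7: T[7][4]=4·65+90=350  T[7][5]=5·15+65=140  T[7][6]=6·1+15=21
row 8: T[8][5]=5·140+350=1050  T[8][6]=6·21+140=266
row 9: T[9][6]=6·266+1050=2646
Read S(9,6) = 2646.

2646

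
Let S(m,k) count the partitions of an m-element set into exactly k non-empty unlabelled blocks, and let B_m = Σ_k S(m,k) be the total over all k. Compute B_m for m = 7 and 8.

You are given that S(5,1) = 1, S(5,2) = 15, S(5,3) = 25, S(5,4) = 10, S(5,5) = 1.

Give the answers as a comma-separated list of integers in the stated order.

877, 4140

i=6: T(6,1)=0+1·1=1 | T(6,2)=1+2·15=31 | T(6,3)=15+3·25=90 | T(6,4)=25+4·10=65 | T(6,5)=10+5·1=15 | T(6,6)=1+6·0=1
i=7: T(7,1)=0+1·1=1 | T(7,2)=1+2·31=63 | T(7,3)=31+3·90=301 | T(7,4)=90+4·65=350 | T(7,5)=65+5·15=140 | T(7,6)=15+6·1=21 | T(7,7)=1+7·0=1
i=8: T(8,1)=0+1·1=1 | T(8,2)=1+2·63=127 | T(8,3)=63+3·301=966 | T(8,4)=301+4·350=1701 | T(8,5)=350+5·140=1050 | T(8,6)=140+6·21=266 | T(8,7)=21+7·1=28 | T(8,8)=1+8·0=1
B_7 = ΣS(7,k) = 1+63+301+350+140+21+1 = 877
B_8 = ΣS(8,k) = 1+127+966+1701+1050+266+28+1 = 4140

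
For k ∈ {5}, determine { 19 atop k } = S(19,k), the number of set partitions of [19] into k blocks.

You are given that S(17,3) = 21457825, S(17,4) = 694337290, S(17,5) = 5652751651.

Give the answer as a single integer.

row 18: T[18][4]=4·694337290+21457825=2798806985  T[18][5]=5·5652751651+694337290=28958095545
row 19: T[19][5]=5·28958095545+2798806985=147589284710
Read S(19,5) = 147589284710.

147589284710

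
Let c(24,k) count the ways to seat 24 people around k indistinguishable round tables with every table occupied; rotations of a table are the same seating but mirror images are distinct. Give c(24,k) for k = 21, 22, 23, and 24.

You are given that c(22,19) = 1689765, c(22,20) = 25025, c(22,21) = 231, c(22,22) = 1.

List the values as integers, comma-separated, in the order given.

2932776, 35926, 276, 1

i=23: T(23,20)=1689765+22·25025=2240315 | T(23,21)=25025+22·231=30107 | T(23,22)=231+22·1=253 | T(23,23)=1+22·0=1
i=24: T(24,21)=2240315+23·30107=2932776 | T(24,22)=30107+23·253=35926 | T(24,23)=253+23·1=276 | T(24,24)=1+23·0=1
Read c(24,21) = 2932776, c(24,22) = 35926, c(24,23) = 276, c(24,24) = 1.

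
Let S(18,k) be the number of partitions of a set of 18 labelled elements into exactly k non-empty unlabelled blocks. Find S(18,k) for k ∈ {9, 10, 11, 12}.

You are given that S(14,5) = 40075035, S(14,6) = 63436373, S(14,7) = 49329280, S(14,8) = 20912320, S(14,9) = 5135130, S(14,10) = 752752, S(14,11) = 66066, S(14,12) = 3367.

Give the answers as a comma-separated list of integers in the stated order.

106175395755, 37112163803, 8391004908, 1256328866

[15] T[15,6]:6*63436373+40075035=420693273 · T[15,7]:7*49329280+63436373=408741333 · T[15,8]:8*20912320+49329280=216627840 · T[15,9]:9*5135130+20912320=67128490 · T[15,10]:10*752752+5135130=12662650 · T[15,11]:11*66066+752752=1479478 · T[15,12]:12*3367+66066=106470
[16] T[16,7]:7*408741333+420693273=3281882604 · T[16,8]:8*216627840+408741333=2141764053 · T[16,9]:9*67128490+216627840=820784250 · T[16,10]:10*12662650+67128490=193754990 · T[16,11]:11*1479478+12662650=28936908 · T[16,12]:12*106470+1479478=2757118
[17] T[17,8]:8*2141764053+3281882604=20415995028 · T[17,9]:9*820784250+2141764053=9528822303 · T[17,10]:10*193754990+820784250=2758334150 · T[17,11]:11*28936908+193754990=512060978 · T[17,12]:12*2757118+28936908=62022324
[18] T[18,9]:9*9528822303+20415995028=106175395755 · T[18,10]:10*2758334150+9528822303=37112163803 · T[18,11]:11*512060978+2758334150=8391004908 · T[18,12]:12*62022324+512060978=1256328866
Read S(18,9) = 106175395755, S(18,10) = 37112163803, S(18,11) = 8391004908, S(18,12) = 1256328866.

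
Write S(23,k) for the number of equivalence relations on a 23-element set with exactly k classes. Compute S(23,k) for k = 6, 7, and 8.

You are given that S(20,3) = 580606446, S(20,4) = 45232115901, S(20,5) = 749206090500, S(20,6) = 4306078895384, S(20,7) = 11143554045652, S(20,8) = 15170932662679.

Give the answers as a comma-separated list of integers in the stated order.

998969857983405, 4382641999117305, 9741955019900400

i=21: T(21,4)=580606446+4·45232115901=181509070050 | T(21,5)=45232115901+5·749206090500=3791262568401 | T(21,6)=749206090500+6·4306078895384=26585679462804 | T(21,7)=4306078895384+7·11143554045652=82310957214948 | T(21,8)=11143554045652+8·15170932662679=132511015347084
i=22: T(22,5)=181509070050+5·3791262568401=19137821912055 | T(22,6)=3791262568401+6·26585679462804=163305339345225 | T(22,7)=26585679462804+7·82310957214948=602762379967440 | T(22,8)=82310957214948+8·132511015347084=1142399079991620
i=23: T(23,6)=19137821912055+6·163305339345225=998969857983405 | T(23,7)=163305339345225+7·602762379967440=4382641999117305 | T(23,8)=602762379967440+8·1142399079991620=9741955019900400
Read S(23,6) = 998969857983405, S(23,7) = 4382641999117305, S(23,8) = 9741955019900400.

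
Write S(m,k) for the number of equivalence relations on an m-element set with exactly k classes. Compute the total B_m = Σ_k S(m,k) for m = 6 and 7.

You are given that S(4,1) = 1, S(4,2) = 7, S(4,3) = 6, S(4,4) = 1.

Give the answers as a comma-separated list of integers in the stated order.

@5  (5,1):1·1+0→1, (5,2):7·2+1→15, (5,3):6·3+7→25, (5,4):1·4+6→10, (5,5):0·5+1→1
@6  (6,1):1·1+0→1, (6,2):15·2+1→31, (6,3):25·3+15→90, (6,4):10·4+25→65, (6,5):1·5+10→15, (6,6):0·6+1→1
@7  (7,1):1·1+0→1, (7,2):31·2+1→63, (7,3):90·3+31→301, (7,4):65·4+90→350, (7,5):15·5+65→140, (7,6):1·6+15→21, (7,7):0·7+1→1
B_6 = ΣS(6,k) = 1+31+90+65+15+1 = 203
B_7 = ΣS(7,k) = 1+63+301+350+140+21+1 = 877

203, 877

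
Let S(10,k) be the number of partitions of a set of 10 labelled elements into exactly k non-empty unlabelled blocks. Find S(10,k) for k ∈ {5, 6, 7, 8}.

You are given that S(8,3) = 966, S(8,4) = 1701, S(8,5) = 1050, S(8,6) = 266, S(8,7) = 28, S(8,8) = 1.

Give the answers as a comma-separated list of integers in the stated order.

42525, 22827, 5880, 750

row 9: T[9][4]=4·1701+966=7770  T[9][5]=5·1050+1701=6951  T[9][6]=6·266+1050=2646  T[9][7]=7·28+266=462  T[9][8]=8·1+28=36
row 10: T[10][5]=5·6951+7770=42525  T[10][6]=6·2646+6951=22827  T[10][7]=7·462+2646=5880  T[10][8]=8·36+462=750
Read S(10,5) = 42525, S(10,6) = 22827, S(10,7) = 5880, S(10,8) = 750.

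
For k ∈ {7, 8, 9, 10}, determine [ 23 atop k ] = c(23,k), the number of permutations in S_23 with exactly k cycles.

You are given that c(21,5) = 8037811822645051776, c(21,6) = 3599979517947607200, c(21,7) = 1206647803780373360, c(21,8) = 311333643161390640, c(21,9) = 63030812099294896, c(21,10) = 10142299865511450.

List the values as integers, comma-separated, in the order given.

[22] T[22,6]:21*3599979517947607200+8037811822645051776=83637381699544802976 · T[22,7]:21*1206647803780373360+3599979517947607200=28939583397335447760 · T[22,8]:21*311333643161390640+1206647803780373360=7744654310169576800 · T[22,9]:21*63030812099294896+311333643161390640=1634980697246583456 · T[22,10]:21*10142299865511450+63030812099294896=276019109275035346
[23] T[23,7]:22*28939583397335447760+83637381699544802976=720308216440924653696 · T[23,8]:22*7744654310169576800+28939583397335447760=199321978221066137360 · T[23,9]:22*1634980697246583456+7744654310169576800=43714229649594412832 · T[23,10]:22*276019109275035346+1634980697246583456=7707401101297361068
Read c(23,7) = 720308216440924653696, c(23,8) = 199321978221066137360, c(23,9) = 43714229649594412832, c(23,10) = 7707401101297361068.

720308216440924653696, 199321978221066137360, 43714229649594412832, 7707401101297361068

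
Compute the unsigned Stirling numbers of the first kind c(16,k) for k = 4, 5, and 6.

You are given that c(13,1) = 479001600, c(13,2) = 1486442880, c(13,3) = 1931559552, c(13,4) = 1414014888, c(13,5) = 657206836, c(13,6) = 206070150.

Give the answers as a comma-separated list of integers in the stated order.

5056995703824, 2706813345600, 1009672107080

[14] T[14,2]:13*1486442880+479001600=19802759040 · T[14,3]:13*1931559552+1486442880=26596717056 · T[14,4]:13*1414014888+1931559552=20313753096 · T[14,5]:13*657206836+1414014888=9957703756 · T[14,6]:13*206070150+657206836=3336118786
[15] T[15,3]:14*26596717056+19802759040=392156797824 · T[15,4]:14*20313753096+26596717056=310989260400 · T[15,5]:14*9957703756+20313753096=159721605680 · T[15,6]:14*3336118786+9957703756=56663366760
[16] T[16,4]:15*310989260400+392156797824=5056995703824 · T[16,5]:15*159721605680+310989260400=2706813345600 · T[16,6]:15*56663366760+159721605680=1009672107080
Read c(16,4) = 5056995703824, c(16,5) = 2706813345600, c(16,6) = 1009672107080.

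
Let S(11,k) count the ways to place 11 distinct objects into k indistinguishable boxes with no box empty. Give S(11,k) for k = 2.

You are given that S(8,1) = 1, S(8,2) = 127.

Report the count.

[9] T[9,1]:1*1+0=1 · T[9,2]:2*127+1=255
[10] T[10,1]:1*1+0=1 · T[10,2]:2*255+1=511
[11] T[11,2]:2*511+1=1023
Read S(11,2) = 1023.

1023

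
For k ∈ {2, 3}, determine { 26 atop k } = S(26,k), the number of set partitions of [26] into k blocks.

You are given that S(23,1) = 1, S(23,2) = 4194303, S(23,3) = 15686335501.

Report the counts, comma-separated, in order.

33554431, 423610750290

i=24: T(24,1)=0+1·1=1 | T(24,2)=1+2·4194303=8388607 | T(24,3)=4194303+3·15686335501=47063200806
i=25: T(25,1)=0+1·1=1 | T(25,2)=1+2·8388607=16777215 | T(25,3)=8388607+3·47063200806=141197991025
i=26: T(26,2)=1+2·16777215=33554431 | T(26,3)=16777215+3·141197991025=423610750290
Read S(26,2) = 33554431, S(26,3) = 423610750290.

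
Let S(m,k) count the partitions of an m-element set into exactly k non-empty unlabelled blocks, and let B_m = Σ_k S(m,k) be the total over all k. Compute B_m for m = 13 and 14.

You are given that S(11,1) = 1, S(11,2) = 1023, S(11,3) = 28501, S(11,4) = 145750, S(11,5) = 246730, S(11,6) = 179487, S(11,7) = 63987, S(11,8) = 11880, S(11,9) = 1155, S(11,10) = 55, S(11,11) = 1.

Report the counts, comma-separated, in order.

27644437, 190899322

row 12: T[12][1]=1·1+0=1  T[12][2]=2·1023+1=2047  T[12][3]=3·28501+1023=86526  T[12][4]=4·145750+28501=611501  T[12][5]=5·246730+145750=1379400  T[12][6]=6·179487+246730=1323652  T[12][7]=7·63987+179487=627396  T[12][8]=8·11880+63987=159027  T[12][9]=9·1155+11880=22275  T[12][10]=10·55+1155=1705  T[12][11]=11·1+55=66  T[12][12]=12·0+1=1
row 13: T[13][1]=1·1+0=1  T[13][2]=2·2047+1=4095  T[13][3]=3·86526+2047=261625  T[13][4]=4·611501+86526=2532530  T[13][5]=5·1379400+611501=7508501  T[13][6]=6·1323652+1379400=9321312  T[13][7]=7·627396+1323652=5715424  T[13][8]=8·159027+627396=1899612  T[13][9]=9·22275+159027=359502  T[13][10]=10·1705+22275=39325  T[13][11]=11·66+1705=2431  T[13][12]=12·1+66=78  T[13][13]=13·0+1=1
row 14: T[14][1]=1·1+0=1  T[14][2]=2·4095+1=8191  T[14][3]=3·261625+4095=788970  T[14][4]=4·2532530+261625=10391745  T[14][5]=5·7508501+2532530=40075035  T[14][6]=6·9321312+7508501=63436373  T[14][7]=7·5715424+9321312=49329280  T[14][8]=8·1899612+5715424=20912320  T[14][9]=9·359502+1899612=5135130  T[14][10]=10·39325+359502=752752  T[14][11]=11·2431+39325=66066  T[14][12]=12·78+2431=3367  T[14][13]=13·1+78=91  T[14][14]=14·0+1=1
B_13 = ΣS(13,k) = 1+4095+261625+2532530+7508501+9321312+5715424+1899612+359502+39325+2431+78+1 = 27644437
B_14 = ΣS(14,k) = 1+8191+788970+10391745+40075035+63436373+49329280+20912320+5135130+752752+66066+3367+91+1 = 190899322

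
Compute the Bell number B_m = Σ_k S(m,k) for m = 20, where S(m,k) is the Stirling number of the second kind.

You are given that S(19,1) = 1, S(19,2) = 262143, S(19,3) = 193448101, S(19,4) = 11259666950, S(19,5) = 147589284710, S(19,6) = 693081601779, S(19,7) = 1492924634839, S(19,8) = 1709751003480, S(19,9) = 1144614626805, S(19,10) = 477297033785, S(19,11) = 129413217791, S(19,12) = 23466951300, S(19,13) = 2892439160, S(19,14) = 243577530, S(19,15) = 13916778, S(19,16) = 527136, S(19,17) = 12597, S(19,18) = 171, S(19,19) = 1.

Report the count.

@20  (20,1):1·1+0→1, (20,2):262143·2+1→524287, (20,3):193448101·3+262143→580606446, (20,4):11259666950·4+193448101→45232115901, (20,5):147589284710·5+11259666950→749206090500, (20,6):693081601779·6+147589284710→4306078895384, (20,7):1492924634839·7+693081601779→11143554045652, (20,8):1709751003480·8+1492924634839→15170932662679, (20,9):1144614626805·9+1709751003480→12011282644725, (20,10):477297033785·10+1144614626805→5917584964655, (20,11):129413217791·11+477297033785→1900842429486, (20,12):23466951300·12+129413217791→411016633391, (20,13):2892439160·13+23466951300→61068660380, (20,14):243577530·14+2892439160→6302524580, (20,15):13916778·15+243577530→452329200, (20,16):527136·16+13916778→22350954, (20,17):12597·17+527136→741285, (20,18):171·18+12597→15675, (20,19):1·19+171→190, (20,20):0·20+1→1
B_20 = ΣS(20,k) = 1+524287+580606446+45232115901+749206090500+4306078895384+11143554045652+15170932662679+12011282644725+5917584964655+1900842429486+411016633391+61068660380+6302524580+452329200+22350954+741285+15675+190+1 = 51724158235372

51724158235372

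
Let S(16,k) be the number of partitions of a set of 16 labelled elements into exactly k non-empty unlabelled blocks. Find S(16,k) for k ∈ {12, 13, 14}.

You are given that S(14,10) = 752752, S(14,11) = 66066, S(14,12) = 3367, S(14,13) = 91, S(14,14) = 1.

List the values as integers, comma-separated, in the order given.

row 15: T[15][11]=11·66066+752752=1479478  T[15][12]=12·3367+66066=106470  T[15][13]=13·91+3367=4550  T[15][14]=14·1+91=105
row 16: T[16][12]=12·106470+1479478=2757118  T[16][13]=13·4550+106470=165620  T[16][14]=14·105+4550=6020
Read S(16,12) = 2757118, S(16,13) = 165620, S(16,14) = 6020.

2757118, 165620, 6020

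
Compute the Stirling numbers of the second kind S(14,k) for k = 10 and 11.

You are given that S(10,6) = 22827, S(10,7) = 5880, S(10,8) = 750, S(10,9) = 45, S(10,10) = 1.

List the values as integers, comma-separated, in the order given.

i=11: T(11,7)=22827+7·5880=63987 | T(11,8)=5880+8·750=11880 | T(11,9)=750+9·45=1155 | T(11,10)=45+10·1=55 | T(11,11)=1+11·0=1
i=12: T(12,8)=63987+8·11880=159027 | T(12,9)=11880+9·1155=22275 | T(12,10)=1155+10·55=1705 | T(12,11)=55+11·1=66
i=13: T(13,9)=159027+9·22275=359502 | T(13,10)=22275+10·1705=39325 | T(13,11)=1705+11·66=2431
i=14: T(14,10)=359502+10·39325=752752 | T(14,11)=39325+11·2431=66066
Read S(14,10) = 752752, S(14,11) = 66066.

752752, 66066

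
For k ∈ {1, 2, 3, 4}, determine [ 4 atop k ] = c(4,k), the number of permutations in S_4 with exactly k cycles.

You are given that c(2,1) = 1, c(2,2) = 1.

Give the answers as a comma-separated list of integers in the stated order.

row 3: T[3][1]=2·1+0=2  T[3][2]=2·1+1=3  T[3][3]=2·0+1=1
row 4: T[4][1]=3·2+0=6  T[4][2]=3·3+2=11  T[4][3]=3·1+3=6  T[4][4]=3·0+1=1
Read c(4,1) = 6, c(4,2) = 11, c(4,3) = 6, c(4,4) = 1.

6, 11, 6, 1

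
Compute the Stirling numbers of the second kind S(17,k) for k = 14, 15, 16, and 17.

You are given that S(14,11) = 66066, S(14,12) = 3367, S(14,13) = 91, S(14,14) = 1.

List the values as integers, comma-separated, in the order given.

row 15: T[15][12]=12·3367+66066=106470  T[15][13]=13·91+3367=4550  T[15][14]=14·1+91=105  T[15][15]=15·0+1=1
row 16: T[16][13]=13·4550+106470=165620  T[16][14]=14·105+4550=6020  T[16][15]=15·1+105=120  T[16][16]=16·0+1=1
row 17: T[17][14]=14·6020+165620=249900  T[17][15]=15·120+6020=7820  T[17][16]=16·1+120=136  T[17][17]=17·0+1=1
Read S(17,14) = 249900, S(17,15) = 7820, S(17,16) = 136, S(17,17) = 1.

249900, 7820, 136, 1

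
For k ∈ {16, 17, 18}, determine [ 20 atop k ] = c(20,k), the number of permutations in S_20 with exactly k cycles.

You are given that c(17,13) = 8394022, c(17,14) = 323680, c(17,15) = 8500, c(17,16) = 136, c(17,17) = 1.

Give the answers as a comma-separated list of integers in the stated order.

r18: T_18,14=17×323680+8394022=13896582; T_18,15=17×8500+323680=468180; T_18,16=17×136+8500=10812; T_18,17=17×1+136=153; T_18,18=17×0+1=1
r19: T_19,15=18×468180+13896582=22323822; T_19,16=18×10812+468180=662796; T_19,17=18×153+10812=13566; T_19,18=18×1+153=171
r20: T_20,16=19×662796+22323822=34916946; T_20,17=19×13566+662796=920550; T_20,18=19×171+13566=16815
Read c(20,16) = 34916946, c(20,17) = 920550, c(20,18) = 16815.

34916946, 920550, 16815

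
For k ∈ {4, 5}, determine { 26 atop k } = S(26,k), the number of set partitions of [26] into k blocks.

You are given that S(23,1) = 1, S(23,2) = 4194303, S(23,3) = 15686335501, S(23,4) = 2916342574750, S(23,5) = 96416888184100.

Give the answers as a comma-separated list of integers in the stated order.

i=24: T(24,2)=1+2·4194303=8388607 | T(24,3)=4194303+3·15686335501=47063200806 | T(24,4)=15686335501+4·2916342574750=11681056634501 | T(24,5)=2916342574750+5·96416888184100=485000783495250
i=25: T(25,3)=8388607+3·47063200806=141197991025 | T(25,4)=47063200806+4·11681056634501=46771289738810 | T(25,5)=11681056634501+5·485000783495250=2436684974110751
i=26: T(26,4)=141197991025+4·46771289738810=187226356946265 | T(26,5)=46771289738810+5·2436684974110751=12230196160292565
Read S(26,4) = 187226356946265, S(26,5) = 12230196160292565.

187226356946265, 12230196160292565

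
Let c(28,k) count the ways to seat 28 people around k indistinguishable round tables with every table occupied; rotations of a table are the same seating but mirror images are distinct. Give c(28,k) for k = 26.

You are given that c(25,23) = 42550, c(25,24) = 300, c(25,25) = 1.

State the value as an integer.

[26] T[26,24]:25*300+42550=50050 · T[26,25]:25*1+300=325 · T[26,26]:25*0+1=1
[27] T[27,25]:26*325+50050=58500 · T[27,26]:26*1+325=351
[28] T[28,26]:27*351+58500=67977
Read c(28,26) = 67977.

67977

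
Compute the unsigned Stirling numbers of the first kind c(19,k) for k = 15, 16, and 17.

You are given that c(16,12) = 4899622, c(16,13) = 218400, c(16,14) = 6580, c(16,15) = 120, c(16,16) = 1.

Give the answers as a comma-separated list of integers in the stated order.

22323822, 662796, 13566

[17] T[17,13]:16*218400+4899622=8394022 · T[17,14]:16*6580+218400=323680 · T[17,15]:16*120+6580=8500 · T[17,16]:16*1+120=136 · T[17,17]:16*0+1=1
[18] T[18,14]:17*323680+8394022=13896582 · T[18,15]:17*8500+323680=468180 · T[18,16]:17*136+8500=10812 · T[18,17]:17*1+136=153
[19] T[19,15]:18*468180+13896582=22323822 · T[19,16]:18*10812+468180=662796 · T[19,17]:18*153+10812=13566
Read c(19,15) = 22323822, c(19,16) = 662796, c(19,17) = 13566.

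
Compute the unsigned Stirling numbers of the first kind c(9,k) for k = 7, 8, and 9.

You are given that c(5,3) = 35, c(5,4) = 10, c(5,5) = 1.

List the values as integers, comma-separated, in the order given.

[6] T[6,4]:5*10+35=85 · T[6,5]:5*1+10=15 · T[6,6]:5*0+1=1
[7] T[7,5]:6*15+85=175 · T[7,6]:6*1+15=21 · T[7,7]:6*0+1=1
[8] T[8,6]:7*21+175=322 · T[8,7]:7*1+21=28 · T[8,8]:7*0+1=1
[9] T[9,7]:8*28+322=546 · T[9,8]:8*1+28=36 · T[9,9]:8*0+1=1
Read c(9,7) = 546, c(9,8) = 36, c(9,9) = 1.

546, 36, 1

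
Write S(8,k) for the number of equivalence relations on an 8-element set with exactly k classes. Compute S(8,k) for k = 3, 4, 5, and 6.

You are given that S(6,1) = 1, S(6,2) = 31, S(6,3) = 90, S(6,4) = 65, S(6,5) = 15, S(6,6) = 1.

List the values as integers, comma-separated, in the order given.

966, 1701, 1050, 266

[7] T[7,2]:2*31+1=63 · T[7,3]:3*90+31=301 · T[7,4]:4*65+90=350 · T[7,5]:5*15+65=140 · T[7,6]:6*1+15=21
[8] T[8,3]:3*301+63=966 · T[8,4]:4*350+301=1701 · T[8,5]:5*140+350=1050 · T[8,6]:6*21+140=266
Read S(8,3) = 966, S(8,4) = 1701, S(8,5) = 1050, S(8,6) = 266.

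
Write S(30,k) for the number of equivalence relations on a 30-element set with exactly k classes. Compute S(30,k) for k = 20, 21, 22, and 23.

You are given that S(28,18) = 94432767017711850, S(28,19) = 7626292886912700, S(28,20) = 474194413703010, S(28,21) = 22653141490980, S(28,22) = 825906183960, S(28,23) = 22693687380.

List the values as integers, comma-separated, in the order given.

581535955088511150, 37058299246258290, 1848018090851790, 71823880393200

@29  (29,19):7626292886912700·19+94432767017711850→239332331869053150, (29,20):474194413703010·20+7626292886912700→17110181160972900, (29,21):22653141490980·21+474194413703010→949910385013590, (29,22):825906183960·22+22653141490980→40823077538100, (29,23):22693687380·23+825906183960→1347860993700
@30  (30,20):17110181160972900·20+239332331869053150→581535955088511150, (30,21):949910385013590·21+17110181160972900→37058299246258290, (30,22):40823077538100·22+949910385013590→1848018090851790, (30,23):1347860993700·23+40823077538100→71823880393200
Read S(30,20) = 581535955088511150, S(30,21) = 37058299246258290, S(30,22) = 1848018090851790, S(30,23) = 71823880393200.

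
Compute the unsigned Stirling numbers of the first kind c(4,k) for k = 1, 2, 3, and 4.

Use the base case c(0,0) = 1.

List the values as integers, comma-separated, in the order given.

6, 11, 6, 1

[1] T[1,1]:0*0+1=1
[2] T[2,1]:1*1+0=1 · T[2,2]:1*0+1=1
[3] T[3,1]:2*1+0=2 · T[3,2]:2*1+1=3 · T[3,3]:2*0+1=1
[4] T[4,1]:3*2+0=6 · T[4,2]:3*3+2=11 · T[4,3]:3*1+3=6 · T[4,4]:3*0+1=1
Read c(4,1) = 6, c(4,2) = 11, c(4,3) = 6, c(4,4) = 1.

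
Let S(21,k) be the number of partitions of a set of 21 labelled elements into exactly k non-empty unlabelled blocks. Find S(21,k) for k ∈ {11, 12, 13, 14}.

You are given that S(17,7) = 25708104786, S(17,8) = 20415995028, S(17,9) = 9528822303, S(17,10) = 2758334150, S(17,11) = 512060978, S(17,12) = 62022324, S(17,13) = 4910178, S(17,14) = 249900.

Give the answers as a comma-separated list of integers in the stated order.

26826851689001, 6833042030178, 1204909218331, 149304004500

[18] T[18,8]:8*20415995028+25708104786=189036065010 · T[18,9]:9*9528822303+20415995028=106175395755 · T[18,10]:10*2758334150+9528822303=37112163803 · T[18,11]:11*512060978+2758334150=8391004908 · T[18,12]:12*62022324+512060978=1256328866 · T[18,13]:13*4910178+62022324=125854638 · T[18,14]:14*249900+4910178=8408778
[19] T[19,9]:9*106175395755+189036065010=1144614626805 · T[19,10]:10*37112163803+106175395755=477297033785 · T[19,11]:11*8391004908+37112163803=129413217791 · T[19,12]:12*1256328866+8391004908=23466951300 · T[19,13]:13*125854638+1256328866=2892439160 · T[19,14]:14*8408778+125854638=243577530
[20] T[20,10]:10*477297033785+1144614626805=5917584964655 · T[20,11]:11*129413217791+477297033785=1900842429486 · T[20,12]:12*23466951300+129413217791=411016633391 · T[20,13]:13*2892439160+23466951300=61068660380 · T[20,14]:14*243577530+2892439160=6302524580
[21] T[21,11]:11*1900842429486+5917584964655=26826851689001 · T[21,12]:12*411016633391+1900842429486=6833042030178 · T[21,13]:13*61068660380+411016633391=1204909218331 · T[21,14]:14*6302524580+61068660380=149304004500
Read S(21,11) = 26826851689001, S(21,12) = 6833042030178, S(21,13) = 1204909218331, S(21,14) = 149304004500.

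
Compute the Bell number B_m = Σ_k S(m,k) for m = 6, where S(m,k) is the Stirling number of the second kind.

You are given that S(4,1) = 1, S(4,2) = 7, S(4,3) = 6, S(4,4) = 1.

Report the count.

@5  (5,1):1·1+0→1, (5,2):7·2+1→15, (5,3):6·3+7→25, (5,4):1·4+6→10, (5,5):0·5+1→1
@6  (6,1):1·1+0→1, (6,2):15·2+1→31, (6,3):25·3+15→90, (6,4):10·4+25→65, (6,5):1·5+10→15, (6,6):0·6+1→1
B_6 = ΣS(6,k) = 1+31+90+65+15+1 = 203

203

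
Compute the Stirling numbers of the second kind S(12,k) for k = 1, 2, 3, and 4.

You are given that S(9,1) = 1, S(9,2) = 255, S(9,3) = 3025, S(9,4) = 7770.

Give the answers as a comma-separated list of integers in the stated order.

1, 2047, 86526, 611501

row 10: T[10][1]=1·1+0=1  T[10][2]=2·255+1=511  T[10][3]=3·3025+255=9330  T[10][4]=4·7770+3025=34105
row 11: T[11][1]=1·1+0=1  T[11][2]=2·511+1=1023  T[11][3]=3·9330+511=28501  T[11][4]=4·34105+9330=145750
row 12: T[12][1]=1·1+0=1  T[12][2]=2·1023+1=2047  T[12][3]=3·28501+1023=86526  T[12][4]=4·145750+28501=611501
Read S(12,1) = 1, S(12,2) = 2047, S(12,3) = 86526, S(12,4) = 611501.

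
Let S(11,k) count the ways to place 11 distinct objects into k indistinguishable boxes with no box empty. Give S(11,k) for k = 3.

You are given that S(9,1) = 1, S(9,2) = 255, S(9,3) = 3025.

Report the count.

[10] T[10,2]:2*255+1=511 · T[10,3]:3*3025+255=9330
[11] T[11,3]:3*9330+511=28501
Read S(11,3) = 28501.

28501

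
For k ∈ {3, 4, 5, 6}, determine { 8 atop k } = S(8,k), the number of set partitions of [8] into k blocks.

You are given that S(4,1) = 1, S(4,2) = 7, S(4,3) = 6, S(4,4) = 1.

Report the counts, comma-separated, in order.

i=5: T(5,1)=0+1·1=1 | T(5,2)=1+2·7=15 | T(5,3)=7+3·6=25 | T(5,4)=6+4·1=10 | T(5,5)=1+5·0=1
i=6: T(6,1)=0+1·1=1 | T(6,2)=1+2·15=31 | T(6,3)=15+3·25=90 | T(6,4)=25+4·10=65 | T(6,5)=10+5·1=15 | T(6,6)=1+6·0=1
i=7: T(7,2)=1+2·31=63 | T(7,3)=31+3·90=301 | T(7,4)=90+4·65=350 | T(7,5)=65+5·15=140 | T(7,6)=15+6·1=21
i=8: T(8,3)=63+3·301=966 | T(8,4)=301+4·350=1701 | T(8,5)=350+5·140=1050 | T(8,6)=140+6·21=266
Read S(8,3) = 966, S(8,4) = 1701, S(8,5) = 1050, S(8,6) = 266.

966, 1701, 1050, 266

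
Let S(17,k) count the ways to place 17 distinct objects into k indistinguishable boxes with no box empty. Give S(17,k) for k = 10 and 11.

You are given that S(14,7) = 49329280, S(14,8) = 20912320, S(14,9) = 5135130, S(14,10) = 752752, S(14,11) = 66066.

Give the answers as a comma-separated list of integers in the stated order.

[15] T[15,8]:8*20912320+49329280=216627840 · T[15,9]:9*5135130+20912320=67128490 · T[15,10]:10*752752+5135130=12662650 · T[15,11]:11*66066+752752=1479478
[16] T[16,9]:9*67128490+216627840=820784250 · T[16,10]:10*12662650+67128490=193754990 · T[16,11]:11*1479478+12662650=28936908
[17] T[17,10]:10*193754990+820784250=2758334150 · T[17,11]:11*28936908+193754990=512060978
Read S(17,10) = 2758334150, S(17,11) = 512060978.

2758334150, 512060978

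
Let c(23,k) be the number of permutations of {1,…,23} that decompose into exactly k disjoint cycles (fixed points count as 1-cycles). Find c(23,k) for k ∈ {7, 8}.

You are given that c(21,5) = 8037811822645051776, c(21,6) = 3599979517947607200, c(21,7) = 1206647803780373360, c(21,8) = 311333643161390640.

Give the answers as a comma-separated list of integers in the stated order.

@22  (22,6):3599979517947607200·21+8037811822645051776→83637381699544802976, (22,7):1206647803780373360·21+3599979517947607200→28939583397335447760, (22,8):311333643161390640·21+1206647803780373360→7744654310169576800
@23  (23,7):28939583397335447760·22+83637381699544802976→720308216440924653696, (23,8):7744654310169576800·22+28939583397335447760→199321978221066137360
Read c(23,7) = 720308216440924653696, c(23,8) = 199321978221066137360.

720308216440924653696, 199321978221066137360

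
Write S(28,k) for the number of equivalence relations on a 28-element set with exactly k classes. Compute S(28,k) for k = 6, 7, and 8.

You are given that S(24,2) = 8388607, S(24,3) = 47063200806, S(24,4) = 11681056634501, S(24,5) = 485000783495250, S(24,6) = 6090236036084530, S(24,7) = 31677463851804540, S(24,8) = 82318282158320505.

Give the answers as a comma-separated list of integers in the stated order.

8220146115188676396, 82892803728383735268, 392678226281361931131

r25: T_25,3=3×47063200806+8388607=141197991025; T_25,4=4×11681056634501+47063200806=46771289738810; T_25,5=5×485000783495250+11681056634501=2436684974110751; T_25,6=6×6090236036084530+485000783495250=37026417000002430; T_25,7=7×31677463851804540+6090236036084530=227832482998716310; T_25,8=8×82318282158320505+31677463851804540=690223721118368580
r26: T_26,4=4×46771289738810+141197991025=187226356946265; T_26,5=5×2436684974110751+46771289738810=12230196160292565; T_26,6=6×37026417000002430+2436684974110751=224595186974125331; T_26,7=7×227832482998716310+37026417000002430=1631853797991016600; T_26,8=8×690223721118368580+227832482998716310=5749622251945664950
r27: T_27,5=5×12230196160292565+187226356946265=61338207158409090; T_27,6=6×224595186974125331+12230196160292565=1359801318005044551; T_27,7=7×1631853797991016600+224595186974125331=11647571772911241531; T_27,8=8×5749622251945664950+1631853797991016600=47628831813556336200
r28: T_28,6=6×1359801318005044551+61338207158409090=8220146115188676396; T_28,7=7×11647571772911241531+1359801318005044551=82892803728383735268; T_28,8=8×47628831813556336200+11647571772911241531=392678226281361931131
Read S(28,6) = 8220146115188676396, S(28,7) = 82892803728383735268, S(28,8) = 392678226281361931131.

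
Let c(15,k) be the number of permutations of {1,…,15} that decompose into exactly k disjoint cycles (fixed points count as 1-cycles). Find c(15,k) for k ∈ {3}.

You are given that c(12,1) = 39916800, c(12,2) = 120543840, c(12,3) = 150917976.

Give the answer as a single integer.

@13  (13,1):39916800·12+0→479001600, (13,2):120543840·12+39916800→1486442880, (13,3):150917976·12+120543840→1931559552
@14  (14,2):1486442880·13+479001600→19802759040, (14,3):1931559552·13+1486442880→26596717056
@15  (15,3):26596717056·14+19802759040→392156797824
Read c(15,3) = 392156797824.

392156797824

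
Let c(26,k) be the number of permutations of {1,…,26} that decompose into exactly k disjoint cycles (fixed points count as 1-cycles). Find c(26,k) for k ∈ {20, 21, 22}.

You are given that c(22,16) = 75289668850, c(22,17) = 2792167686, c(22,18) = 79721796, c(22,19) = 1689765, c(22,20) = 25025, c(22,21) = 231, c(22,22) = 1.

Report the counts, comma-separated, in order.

r23: T_23,17=22×2792167686+75289668850=136717357942; T_23,18=22×79721796+2792167686=4546047198; T_23,19=22×1689765+79721796=116896626; T_23,20=22×25025+1689765=2240315; T_23,21=22×231+25025=30107; T_23,22=22×1+231=253
r24: T_24,18=23×4546047198+136717357942=241276443496; T_24,19=23×116896626+4546047198=7234669596; T_24,20=23×2240315+116896626=168423871; T_24,21=23×30107+2240315=2932776; T_24,22=23×253+30107=35926
r25: T_25,19=24×7234669596+241276443496=414908513800; T_25,20=24×168423871+7234669596=11276842500; T_25,21=24×2932776+168423871=238810495; T_25,22=24×35926+2932776=3795000
r26: T_26,20=25×11276842500+414908513800=696829576300; T_26,21=25×238810495+11276842500=17247104875; T_26,22=25×3795000+238810495=333685495
Read c(26,20) = 696829576300, c(26,21) = 17247104875, c(26,22) = 333685495.

696829576300, 17247104875, 333685495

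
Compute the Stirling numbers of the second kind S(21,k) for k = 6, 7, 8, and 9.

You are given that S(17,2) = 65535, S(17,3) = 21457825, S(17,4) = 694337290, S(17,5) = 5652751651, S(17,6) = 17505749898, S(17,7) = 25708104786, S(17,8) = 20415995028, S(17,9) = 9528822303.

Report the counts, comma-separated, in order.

26585679462804, 82310957214948, 132511015347084, 123272476465204

i=18: T(18,3)=65535+3·21457825=64439010 | T(18,4)=21457825+4·694337290=2798806985 | T(18,5)=694337290+5·5652751651=28958095545 | T(18,6)=5652751651+6·17505749898=110687251039 | T(18,7)=17505749898+7·25708104786=197462483400 | T(18,8)=25708104786+8·20415995028=189036065010 | T(18,9)=20415995028+9·9528822303=106175395755
i=19: T(19,4)=64439010+4·2798806985=11259666950 | T(19,5)=2798806985+5·28958095545=147589284710 | T(19,6)=28958095545+6·110687251039=693081601779 | T(19,7)=110687251039+7·197462483400=1492924634839 | T(19,8)=197462483400+8·189036065010=1709751003480 | T(19,9)=189036065010+9·106175395755=1144614626805
i=20: T(20,5)=11259666950+5·147589284710=749206090500 | T(20,6)=147589284710+6·693081601779=4306078895384 | T(20,7)=693081601779+7·1492924634839=11143554045652 | T(20,8)=1492924634839+8·1709751003480=15170932662679 | T(20,9)=1709751003480+9·1144614626805=12011282644725
i=21: T(21,6)=749206090500+6·4306078895384=26585679462804 | T(21,7)=4306078895384+7·11143554045652=82310957214948 | T(21,8)=11143554045652+8·15170932662679=132511015347084 | T(21,9)=15170932662679+9·12011282644725=123272476465204
Read S(21,6) = 26585679462804, S(21,7) = 82310957214948, S(21,8) = 132511015347084, S(21,9) = 123272476465204.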